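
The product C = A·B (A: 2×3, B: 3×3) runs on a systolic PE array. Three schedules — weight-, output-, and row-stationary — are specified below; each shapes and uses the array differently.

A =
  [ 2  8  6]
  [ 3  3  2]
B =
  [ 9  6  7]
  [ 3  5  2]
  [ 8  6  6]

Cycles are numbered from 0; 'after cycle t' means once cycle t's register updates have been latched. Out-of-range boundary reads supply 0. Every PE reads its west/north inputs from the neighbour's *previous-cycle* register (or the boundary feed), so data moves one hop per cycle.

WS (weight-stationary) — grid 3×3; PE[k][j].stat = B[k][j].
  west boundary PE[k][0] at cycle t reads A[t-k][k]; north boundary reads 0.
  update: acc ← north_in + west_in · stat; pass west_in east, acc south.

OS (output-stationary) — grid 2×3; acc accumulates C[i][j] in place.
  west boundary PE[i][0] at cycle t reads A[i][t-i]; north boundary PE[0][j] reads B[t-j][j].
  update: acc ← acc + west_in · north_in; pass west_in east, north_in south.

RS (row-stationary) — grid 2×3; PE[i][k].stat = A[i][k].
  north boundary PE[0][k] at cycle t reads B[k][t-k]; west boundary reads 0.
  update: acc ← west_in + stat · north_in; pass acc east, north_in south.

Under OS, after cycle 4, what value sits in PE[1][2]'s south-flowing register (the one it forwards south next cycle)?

register = 2

OS 2×3: PE[1][2] cycle-by-cycle (with neighbour feeds):
  [0] (0,2) acc=0 (h:0 v:0)
  [0] (1,1) acc=0 (h:0 v:0)
  [0] (1,2) acc=0 (h:0 v:0)
  [1] (0,2) acc=0 (h:0 v:0)
  [1] (1,1) acc=0 (h:0 v:0)
  [1] (1,2) acc=0 (h:0 v:0)
  [2] (0,2) acc=14 (h:2 v:7)
  [2] (1,1) acc=18 (h:3 v:6)
  [2] (1,2) acc=0 (h:0 v:0)
  [3] (0,2) acc=30 (h:8 v:2)
  [3] (1,1) acc=33 (h:3 v:5)
  [3] (1,2) acc=21 (h:3 v:7)
  [4] (0,2) acc=66 (h:6 v:6)
  [4] (1,1) acc=45 (h:2 v:6)
  [4] (1,2) acc=27 (h:3 v:2)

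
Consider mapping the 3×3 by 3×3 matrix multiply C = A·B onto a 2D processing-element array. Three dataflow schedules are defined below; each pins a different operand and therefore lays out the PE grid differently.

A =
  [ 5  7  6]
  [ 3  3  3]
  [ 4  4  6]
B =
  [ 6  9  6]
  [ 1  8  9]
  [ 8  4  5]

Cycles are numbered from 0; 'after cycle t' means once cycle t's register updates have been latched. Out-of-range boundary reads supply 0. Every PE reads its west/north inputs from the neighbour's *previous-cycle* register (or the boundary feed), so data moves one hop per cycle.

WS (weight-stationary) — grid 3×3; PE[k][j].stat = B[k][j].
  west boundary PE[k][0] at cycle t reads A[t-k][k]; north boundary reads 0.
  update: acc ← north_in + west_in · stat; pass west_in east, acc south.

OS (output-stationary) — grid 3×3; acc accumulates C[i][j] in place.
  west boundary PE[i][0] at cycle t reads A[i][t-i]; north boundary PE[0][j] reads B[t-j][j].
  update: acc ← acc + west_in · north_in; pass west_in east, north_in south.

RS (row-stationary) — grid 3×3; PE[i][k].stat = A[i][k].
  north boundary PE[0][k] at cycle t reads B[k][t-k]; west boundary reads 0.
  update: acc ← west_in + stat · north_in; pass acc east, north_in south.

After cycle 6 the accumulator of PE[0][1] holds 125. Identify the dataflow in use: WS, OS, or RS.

Under WS (3×3), PE[0][1]:
  step 0 · PE0,1: acc=0; fwd→0 fwd↓0
  step 1 · PE0,1: acc=45; fwd→5 fwd↓45
  step 2 · PE0,1: acc=27; fwd→3 fwd↓27
  step 3 · PE0,1: acc=36; fwd→4 fwd↓36
  step 4 · PE0,1: acc=0; fwd→0 fwd↓0
  step 5 · PE0,1: acc=0; fwd→0 fwd↓0
  step 6 · PE0,1: acc=0; fwd→0 fwd↓0
Under OS (3×3), PE[0][1]:
  step 0 · PE0,1: acc=0; fwd→0 fwd↓0
  step 1 · PE0,1: acc=45; fwd→5 fwd↓9
  step 2 · PE0,1: acc=101; fwd→7 fwd↓8
  step 3 · PE0,1: acc=125; fwd→6 fwd↓4
  step 4 · PE0,1: acc=125; fwd→0 fwd↓0
  step 5 · PE0,1: acc=125; fwd→0 fwd↓0
  step 6 · PE0,1: acc=125; fwd→0 fwd↓0
Under RS (3×3), PE[0][1]:
  step 0 · PE0,1: acc=0; fwd→0 fwd↓0
  step 1 · PE0,1: acc=37; fwd→37 fwd↓1
  step 2 · PE0,1: acc=101; fwd→101 fwd↓8
  step 3 · PE0,1: acc=93; fwd→93 fwd↓9
  step 4 · PE0,1: acc=0; fwd→0 fwd↓0
  step 5 · PE0,1: acc=0; fwd→0 fwd↓0
  step 6 · PE0,1: acc=0; fwd→0 fwd↓0

dataflow = OS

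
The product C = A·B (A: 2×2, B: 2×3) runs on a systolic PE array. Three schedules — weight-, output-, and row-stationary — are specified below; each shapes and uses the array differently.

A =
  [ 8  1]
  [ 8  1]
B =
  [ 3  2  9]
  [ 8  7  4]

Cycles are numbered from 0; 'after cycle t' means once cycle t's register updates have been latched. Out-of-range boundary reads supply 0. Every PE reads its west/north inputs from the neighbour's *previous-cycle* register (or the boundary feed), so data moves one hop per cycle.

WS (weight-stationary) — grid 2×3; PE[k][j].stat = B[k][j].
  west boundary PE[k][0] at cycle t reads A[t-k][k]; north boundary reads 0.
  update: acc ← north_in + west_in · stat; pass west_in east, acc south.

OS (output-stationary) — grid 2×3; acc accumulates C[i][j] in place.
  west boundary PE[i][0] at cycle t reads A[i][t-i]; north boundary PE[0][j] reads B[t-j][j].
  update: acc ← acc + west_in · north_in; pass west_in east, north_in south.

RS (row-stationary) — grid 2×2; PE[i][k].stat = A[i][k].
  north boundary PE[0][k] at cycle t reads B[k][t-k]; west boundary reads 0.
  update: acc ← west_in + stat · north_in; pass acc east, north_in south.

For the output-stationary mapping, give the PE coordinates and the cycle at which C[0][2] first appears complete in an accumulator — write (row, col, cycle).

(row, col, cycle) = (0, 2, 3)

OS: C[0][2] accumulates in PE[0][2]:
  t=0 PE[0][2]: acc=0 h=0 v=0
  t=1 PE[0][2]: acc=0 h=0 v=0
  t=2 PE[0][2]: acc=72 h=8 v=9
  t=3 PE[0][2]: acc=76 h=1 v=4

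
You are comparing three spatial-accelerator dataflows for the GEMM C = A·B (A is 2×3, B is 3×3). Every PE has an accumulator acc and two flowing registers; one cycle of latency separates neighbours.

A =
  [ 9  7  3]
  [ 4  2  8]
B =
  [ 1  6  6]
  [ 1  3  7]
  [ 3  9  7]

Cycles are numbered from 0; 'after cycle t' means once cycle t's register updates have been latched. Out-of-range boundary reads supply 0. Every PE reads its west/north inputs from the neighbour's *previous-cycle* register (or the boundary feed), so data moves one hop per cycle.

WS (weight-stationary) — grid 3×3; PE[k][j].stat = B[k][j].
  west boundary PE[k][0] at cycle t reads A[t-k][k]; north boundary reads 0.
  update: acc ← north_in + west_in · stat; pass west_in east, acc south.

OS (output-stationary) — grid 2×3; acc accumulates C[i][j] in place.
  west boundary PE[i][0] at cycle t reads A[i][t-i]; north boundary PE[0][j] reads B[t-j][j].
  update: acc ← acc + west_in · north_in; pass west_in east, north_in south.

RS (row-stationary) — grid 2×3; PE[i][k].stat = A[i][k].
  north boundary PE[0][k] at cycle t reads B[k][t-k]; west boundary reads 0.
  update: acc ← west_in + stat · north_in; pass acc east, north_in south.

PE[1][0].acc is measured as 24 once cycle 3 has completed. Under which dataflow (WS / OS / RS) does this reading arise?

dataflow = RS

WS [3×3] PE[1][0] across cycles:
  cycle 0: PE[1][0] → acc 0, east 0, south 0
  cycle 1: PE[1][0] → acc 16, east 7, south 16
  cycle 2: PE[1][0] → acc 6, east 2, south 6
  cycle 3: PE[1][0] → acc 0, east 0, south 0
OS [2×3] PE[1][0] across cycles:
  cycle 0: PE[1][0] → acc 0, east 0, south 0
  cycle 1: PE[1][0] → acc 4, east 4, south 1
  cycle 2: PE[1][0] → acc 6, east 2, south 1
  cycle 3: PE[1][0] → acc 30, east 8, south 3
RS [2×3] PE[1][0] across cycles:
  cycle 0: PE[1][0] → acc 0, east 0, south 0
  cycle 1: PE[1][0] → acc 4, east 4, south 1
  cycle 2: PE[1][0] → acc 24, east 24, south 6
  cycle 3: PE[1][0] → acc 24, east 24, south 6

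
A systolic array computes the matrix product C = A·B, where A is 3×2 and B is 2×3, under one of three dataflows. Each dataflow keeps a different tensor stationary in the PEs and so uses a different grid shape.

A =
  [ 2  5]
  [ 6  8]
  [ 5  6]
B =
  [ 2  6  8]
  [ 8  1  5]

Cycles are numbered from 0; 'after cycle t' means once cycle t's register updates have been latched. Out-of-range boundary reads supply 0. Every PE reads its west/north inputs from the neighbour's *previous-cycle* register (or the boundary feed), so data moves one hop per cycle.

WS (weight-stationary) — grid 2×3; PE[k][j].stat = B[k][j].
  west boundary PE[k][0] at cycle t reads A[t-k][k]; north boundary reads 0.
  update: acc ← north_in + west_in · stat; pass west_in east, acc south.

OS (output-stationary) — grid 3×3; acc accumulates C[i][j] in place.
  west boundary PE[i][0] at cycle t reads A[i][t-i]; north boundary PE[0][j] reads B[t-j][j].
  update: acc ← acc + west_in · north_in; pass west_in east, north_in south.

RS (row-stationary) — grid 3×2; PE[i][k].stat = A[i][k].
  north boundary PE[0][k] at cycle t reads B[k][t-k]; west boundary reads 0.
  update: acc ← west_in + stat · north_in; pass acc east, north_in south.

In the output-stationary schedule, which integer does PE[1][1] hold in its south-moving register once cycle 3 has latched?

OS (3×3). Following PE[1][1] plus its west/north inputs:
  @0  [0,1]  acc 0  |  →0  ↓0
  @0  [1,0]  acc 0  |  →0  ↓0
  @0  [1,1]  acc 0  |  →0  ↓0
  @1  [0,1]  acc 12  |  →2  ↓6
  @1  [1,0]  acc 12  |  →6  ↓2
  @1  [1,1]  acc 0  |  →0  ↓0
  @2  [0,1]  acc 17  |  →5  ↓1
  @2  [1,0]  acc 76  |  →8  ↓8
  @2  [1,1]  acc 36  |  →6  ↓6
  @3  [0,1]  acc 17  |  →0  ↓0
  @3  [1,0]  acc 76  |  →0  ↓0
  @3  [1,1]  acc 44  |  →8  ↓1

register = 1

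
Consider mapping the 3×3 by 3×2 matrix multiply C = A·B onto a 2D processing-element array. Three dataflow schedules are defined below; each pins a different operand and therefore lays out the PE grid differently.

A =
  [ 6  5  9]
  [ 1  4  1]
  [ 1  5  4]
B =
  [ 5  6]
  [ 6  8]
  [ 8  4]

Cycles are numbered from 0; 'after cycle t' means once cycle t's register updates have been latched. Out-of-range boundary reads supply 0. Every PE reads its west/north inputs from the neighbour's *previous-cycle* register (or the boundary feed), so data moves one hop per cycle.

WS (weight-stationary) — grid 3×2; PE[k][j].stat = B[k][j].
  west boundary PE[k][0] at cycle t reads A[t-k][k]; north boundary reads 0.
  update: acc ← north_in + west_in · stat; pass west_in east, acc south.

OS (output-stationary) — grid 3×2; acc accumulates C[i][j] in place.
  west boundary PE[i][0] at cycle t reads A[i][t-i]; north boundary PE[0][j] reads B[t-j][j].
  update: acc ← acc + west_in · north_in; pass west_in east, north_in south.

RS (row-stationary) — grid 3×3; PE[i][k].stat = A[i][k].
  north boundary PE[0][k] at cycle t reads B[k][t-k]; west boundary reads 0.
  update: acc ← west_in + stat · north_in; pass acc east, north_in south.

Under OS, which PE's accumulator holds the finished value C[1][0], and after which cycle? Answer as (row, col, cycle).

OS: C[1][0] accumulates in PE[1][0]:
  after 0 — PE[1][0] acc=0, pass-E 0, pass-S 0
  after 1 — PE[1][0] acc=5, pass-E 1, pass-S 5
  after 2 — PE[1][0] acc=29, pass-E 4, pass-S 6
  after 3 — PE[1][0] acc=37, pass-E 1, pass-S 8

(row, col, cycle) = (1, 0, 3)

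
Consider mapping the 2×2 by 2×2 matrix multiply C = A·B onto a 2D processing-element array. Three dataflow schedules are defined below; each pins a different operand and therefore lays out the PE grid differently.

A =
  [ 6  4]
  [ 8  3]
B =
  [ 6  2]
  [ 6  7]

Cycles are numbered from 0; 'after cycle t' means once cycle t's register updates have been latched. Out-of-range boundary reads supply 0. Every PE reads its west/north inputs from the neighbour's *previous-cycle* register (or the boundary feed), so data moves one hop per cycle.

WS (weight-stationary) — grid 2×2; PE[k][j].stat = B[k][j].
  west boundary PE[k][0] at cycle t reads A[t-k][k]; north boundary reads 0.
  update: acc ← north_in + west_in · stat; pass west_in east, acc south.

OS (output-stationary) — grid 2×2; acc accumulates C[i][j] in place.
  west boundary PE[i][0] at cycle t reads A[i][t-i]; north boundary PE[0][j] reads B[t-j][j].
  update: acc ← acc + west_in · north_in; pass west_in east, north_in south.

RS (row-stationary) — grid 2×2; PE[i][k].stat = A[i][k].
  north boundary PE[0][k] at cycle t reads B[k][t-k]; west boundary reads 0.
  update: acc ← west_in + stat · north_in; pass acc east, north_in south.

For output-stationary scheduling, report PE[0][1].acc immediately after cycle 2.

PE[0][1].acc = 40

OS (2×2). Following PE[0][1] plus its west/north inputs:
  c0 r0c0: 36 / 6 / 6
  c0 r0c1: 0 / 0 / 0
  c1 r0c0: 60 / 4 / 6
  c1 r0c1: 12 / 6 / 2
  c2 r0c0: 60 / 0 / 0
  c2 r0c1: 40 / 4 / 7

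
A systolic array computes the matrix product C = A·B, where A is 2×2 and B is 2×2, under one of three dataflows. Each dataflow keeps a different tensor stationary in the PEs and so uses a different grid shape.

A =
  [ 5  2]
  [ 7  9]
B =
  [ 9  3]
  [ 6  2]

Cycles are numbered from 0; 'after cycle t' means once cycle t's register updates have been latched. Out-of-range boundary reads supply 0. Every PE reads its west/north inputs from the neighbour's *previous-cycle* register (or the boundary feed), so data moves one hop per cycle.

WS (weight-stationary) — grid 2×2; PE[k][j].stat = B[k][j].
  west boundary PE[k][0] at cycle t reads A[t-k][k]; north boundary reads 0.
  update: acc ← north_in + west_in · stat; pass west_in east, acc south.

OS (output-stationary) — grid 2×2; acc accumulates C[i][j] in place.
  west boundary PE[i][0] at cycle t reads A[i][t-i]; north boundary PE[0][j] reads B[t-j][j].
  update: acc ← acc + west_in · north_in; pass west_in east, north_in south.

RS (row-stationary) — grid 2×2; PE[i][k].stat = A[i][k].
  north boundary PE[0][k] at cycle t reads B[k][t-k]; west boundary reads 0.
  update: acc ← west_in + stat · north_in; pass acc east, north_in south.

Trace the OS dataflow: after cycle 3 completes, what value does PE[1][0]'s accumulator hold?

PE[1][0].acc = 117

OS 2×2: PE[1][0] cycle-by-cycle (with neighbour feeds):
  0: (0,0).acc=45  regs=<5,9>
  0: (1,0).acc=0  regs=<0,0>
  1: (0,0).acc=57  regs=<2,6>
  1: (1,0).acc=63  regs=<7,9>
  2: (0,0).acc=57  regs=<0,0>
  2: (1,0).acc=117  regs=<9,6>
  3: (0,0).acc=57  regs=<0,0>
  3: (1,0).acc=117  regs=<0,0>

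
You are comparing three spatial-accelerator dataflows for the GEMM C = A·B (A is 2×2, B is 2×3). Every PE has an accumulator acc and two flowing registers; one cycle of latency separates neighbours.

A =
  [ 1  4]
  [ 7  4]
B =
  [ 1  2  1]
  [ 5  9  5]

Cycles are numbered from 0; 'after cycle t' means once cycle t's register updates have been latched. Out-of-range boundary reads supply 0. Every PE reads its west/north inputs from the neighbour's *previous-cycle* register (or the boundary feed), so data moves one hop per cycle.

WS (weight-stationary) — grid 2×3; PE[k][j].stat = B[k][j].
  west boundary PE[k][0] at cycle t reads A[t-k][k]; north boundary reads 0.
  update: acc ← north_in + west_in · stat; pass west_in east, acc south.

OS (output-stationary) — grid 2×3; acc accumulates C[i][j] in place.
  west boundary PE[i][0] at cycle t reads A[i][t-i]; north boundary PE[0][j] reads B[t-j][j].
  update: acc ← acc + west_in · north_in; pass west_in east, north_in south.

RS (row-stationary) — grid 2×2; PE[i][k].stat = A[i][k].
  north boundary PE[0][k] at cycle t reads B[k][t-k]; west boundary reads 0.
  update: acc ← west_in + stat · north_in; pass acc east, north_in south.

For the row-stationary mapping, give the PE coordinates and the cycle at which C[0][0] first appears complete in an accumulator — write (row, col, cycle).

Under RS, C[0][0] lands at PE[0][1]:
  step 0 · PE0,1: acc=0; fwd→0 fwd↓0
  step 1 · PE0,1: acc=21; fwd→21 fwd↓5

(row, col, cycle) = (0, 1, 1)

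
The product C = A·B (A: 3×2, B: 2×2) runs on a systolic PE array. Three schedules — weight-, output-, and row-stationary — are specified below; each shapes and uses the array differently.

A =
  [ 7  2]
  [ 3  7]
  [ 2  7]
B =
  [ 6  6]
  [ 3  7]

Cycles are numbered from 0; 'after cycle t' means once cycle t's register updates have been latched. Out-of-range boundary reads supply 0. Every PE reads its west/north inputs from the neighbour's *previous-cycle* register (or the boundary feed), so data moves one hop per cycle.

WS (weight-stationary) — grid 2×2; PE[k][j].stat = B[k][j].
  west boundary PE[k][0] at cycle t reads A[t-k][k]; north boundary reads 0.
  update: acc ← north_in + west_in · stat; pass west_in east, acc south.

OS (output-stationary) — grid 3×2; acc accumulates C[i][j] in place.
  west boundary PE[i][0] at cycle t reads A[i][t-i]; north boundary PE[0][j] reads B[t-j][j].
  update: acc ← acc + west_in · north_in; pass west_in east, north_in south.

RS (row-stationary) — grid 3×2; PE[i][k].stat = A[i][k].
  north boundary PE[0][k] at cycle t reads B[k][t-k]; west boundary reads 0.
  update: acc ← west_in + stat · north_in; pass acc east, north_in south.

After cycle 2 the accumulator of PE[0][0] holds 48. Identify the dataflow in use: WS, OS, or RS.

WS [2×2] PE[0][0] across cycles:
  after 0 — PE[0][0] acc=42, pass-E 7, pass-S 42
  after 1 — PE[0][0] acc=18, pass-E 3, pass-S 18
  after 2 — PE[0][0] acc=12, pass-E 2, pass-S 12
OS [3×2] PE[0][0] across cycles:
  after 0 — PE[0][0] acc=42, pass-E 7, pass-S 6
  after 1 — PE[0][0] acc=48, pass-E 2, pass-S 3
  after 2 — PE[0][0] acc=48, pass-E 0, pass-S 0
RS [3×2] PE[0][0] across cycles:
  after 0 — PE[0][0] acc=42, pass-E 42, pass-S 6
  after 1 — PE[0][0] acc=42, pass-E 42, pass-S 6
  after 2 — PE[0][0] acc=0, pass-E 0, pass-S 0

dataflow = OS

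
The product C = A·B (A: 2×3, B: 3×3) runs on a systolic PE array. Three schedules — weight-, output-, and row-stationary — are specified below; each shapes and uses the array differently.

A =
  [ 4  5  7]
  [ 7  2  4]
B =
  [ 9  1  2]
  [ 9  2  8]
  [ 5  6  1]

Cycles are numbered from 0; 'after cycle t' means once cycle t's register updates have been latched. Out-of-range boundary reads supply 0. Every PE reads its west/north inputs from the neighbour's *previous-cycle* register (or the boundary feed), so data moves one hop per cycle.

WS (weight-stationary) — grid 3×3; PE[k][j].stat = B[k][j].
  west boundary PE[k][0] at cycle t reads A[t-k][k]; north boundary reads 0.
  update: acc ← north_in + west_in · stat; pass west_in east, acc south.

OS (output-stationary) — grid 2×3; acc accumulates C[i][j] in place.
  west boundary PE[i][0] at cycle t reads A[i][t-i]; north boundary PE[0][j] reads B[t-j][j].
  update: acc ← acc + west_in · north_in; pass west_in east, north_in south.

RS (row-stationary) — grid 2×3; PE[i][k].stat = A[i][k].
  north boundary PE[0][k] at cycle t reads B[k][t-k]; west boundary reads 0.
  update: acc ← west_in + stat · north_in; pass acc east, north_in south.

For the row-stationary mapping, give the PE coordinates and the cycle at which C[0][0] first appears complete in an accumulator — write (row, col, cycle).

RS: C[0][0] accumulates in PE[0][2]:
  0: (0,2).acc=0  regs=<0,0>
  1: (0,2).acc=0  regs=<0,0>
  2: (0,2).acc=116  regs=<116,5>

(row, col, cycle) = (0, 2, 2)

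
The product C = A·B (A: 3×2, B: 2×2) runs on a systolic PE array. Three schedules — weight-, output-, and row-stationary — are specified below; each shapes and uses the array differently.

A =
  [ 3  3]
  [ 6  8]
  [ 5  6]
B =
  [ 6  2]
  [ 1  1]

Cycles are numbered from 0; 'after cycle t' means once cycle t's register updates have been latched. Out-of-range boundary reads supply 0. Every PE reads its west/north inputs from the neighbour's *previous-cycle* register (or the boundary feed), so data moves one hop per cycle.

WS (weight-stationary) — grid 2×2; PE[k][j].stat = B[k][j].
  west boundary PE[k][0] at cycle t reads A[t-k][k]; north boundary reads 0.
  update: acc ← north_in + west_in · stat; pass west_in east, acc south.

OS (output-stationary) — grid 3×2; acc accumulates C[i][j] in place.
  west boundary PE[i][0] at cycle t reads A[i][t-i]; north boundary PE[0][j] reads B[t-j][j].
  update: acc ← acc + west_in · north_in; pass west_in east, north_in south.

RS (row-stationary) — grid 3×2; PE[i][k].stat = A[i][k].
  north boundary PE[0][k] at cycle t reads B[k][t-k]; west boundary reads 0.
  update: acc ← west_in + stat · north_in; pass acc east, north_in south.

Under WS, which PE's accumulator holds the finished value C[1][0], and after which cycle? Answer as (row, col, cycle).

Under WS, C[1][0] lands at PE[1][0]:
  c0 r1c0: 0 / 0 / 0
  c1 r1c0: 21 / 3 / 21
  c2 r1c0: 44 / 8 / 44

(row, col, cycle) = (1, 0, 2)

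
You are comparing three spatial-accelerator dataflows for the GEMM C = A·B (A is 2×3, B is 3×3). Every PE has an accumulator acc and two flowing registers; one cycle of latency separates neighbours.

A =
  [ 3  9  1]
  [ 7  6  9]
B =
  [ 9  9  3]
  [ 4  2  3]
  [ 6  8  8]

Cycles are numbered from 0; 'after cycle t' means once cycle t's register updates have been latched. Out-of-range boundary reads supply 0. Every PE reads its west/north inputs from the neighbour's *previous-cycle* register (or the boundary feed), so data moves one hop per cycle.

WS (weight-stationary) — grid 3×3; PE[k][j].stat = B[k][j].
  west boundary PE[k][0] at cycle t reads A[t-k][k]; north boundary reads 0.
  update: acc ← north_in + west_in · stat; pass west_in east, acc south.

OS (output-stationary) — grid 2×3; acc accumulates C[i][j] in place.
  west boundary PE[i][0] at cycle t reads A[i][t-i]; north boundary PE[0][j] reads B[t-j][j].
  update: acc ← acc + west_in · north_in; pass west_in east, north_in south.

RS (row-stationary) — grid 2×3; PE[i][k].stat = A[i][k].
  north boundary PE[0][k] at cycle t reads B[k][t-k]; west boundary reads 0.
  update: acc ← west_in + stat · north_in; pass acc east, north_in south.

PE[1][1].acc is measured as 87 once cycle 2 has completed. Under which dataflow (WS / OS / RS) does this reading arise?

— WS: 3×3; PE[1][1] trace:
  c0 r1c1: 0 / 0 / 0
  c1 r1c1: 0 / 0 / 0
  c2 r1c1: 45 / 9 / 45
— OS: 2×3; PE[1][1] trace:
  c0 r1c1: 0 / 0 / 0
  c1 r1c1: 0 / 0 / 0
  c2 r1c1: 63 / 7 / 9
— RS: 2×3; PE[1][1] trace:
  c0 r1c1: 0 / 0 / 0
  c1 r1c1: 0 / 0 / 0
  c2 r1c1: 87 / 87 / 4

dataflow = RS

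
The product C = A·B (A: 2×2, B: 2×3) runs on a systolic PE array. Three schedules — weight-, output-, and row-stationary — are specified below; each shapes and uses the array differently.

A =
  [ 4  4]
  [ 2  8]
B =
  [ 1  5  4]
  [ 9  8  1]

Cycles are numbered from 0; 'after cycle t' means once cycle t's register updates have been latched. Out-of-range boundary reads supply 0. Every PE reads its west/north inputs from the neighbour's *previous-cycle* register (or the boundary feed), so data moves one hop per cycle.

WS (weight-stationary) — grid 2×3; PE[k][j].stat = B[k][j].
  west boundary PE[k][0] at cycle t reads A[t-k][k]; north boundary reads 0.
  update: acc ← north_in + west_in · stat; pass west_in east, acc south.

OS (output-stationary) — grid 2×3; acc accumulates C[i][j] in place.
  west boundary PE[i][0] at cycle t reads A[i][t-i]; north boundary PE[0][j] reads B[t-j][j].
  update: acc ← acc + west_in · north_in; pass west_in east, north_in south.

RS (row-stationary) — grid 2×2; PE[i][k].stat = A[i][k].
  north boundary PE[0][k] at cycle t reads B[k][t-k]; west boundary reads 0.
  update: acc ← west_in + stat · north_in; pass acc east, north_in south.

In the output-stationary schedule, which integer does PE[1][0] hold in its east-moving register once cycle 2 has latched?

OS (2×3). Following PE[1][0] plus its west/north inputs:
  step 0 · PE0,0: acc=4; fwd→4 fwd↓1
  step 0 · PE1,0: acc=0; fwd→0 fwd↓0
  step 1 · PE0,0: acc=40; fwd→4 fwd↓9
  step 1 · PE1,0: acc=2; fwd→2 fwd↓1
  step 2 · PE0,0: acc=40; fwd→0 fwd↓0
  step 2 · PE1,0: acc=74; fwd→8 fwd↓9

register = 8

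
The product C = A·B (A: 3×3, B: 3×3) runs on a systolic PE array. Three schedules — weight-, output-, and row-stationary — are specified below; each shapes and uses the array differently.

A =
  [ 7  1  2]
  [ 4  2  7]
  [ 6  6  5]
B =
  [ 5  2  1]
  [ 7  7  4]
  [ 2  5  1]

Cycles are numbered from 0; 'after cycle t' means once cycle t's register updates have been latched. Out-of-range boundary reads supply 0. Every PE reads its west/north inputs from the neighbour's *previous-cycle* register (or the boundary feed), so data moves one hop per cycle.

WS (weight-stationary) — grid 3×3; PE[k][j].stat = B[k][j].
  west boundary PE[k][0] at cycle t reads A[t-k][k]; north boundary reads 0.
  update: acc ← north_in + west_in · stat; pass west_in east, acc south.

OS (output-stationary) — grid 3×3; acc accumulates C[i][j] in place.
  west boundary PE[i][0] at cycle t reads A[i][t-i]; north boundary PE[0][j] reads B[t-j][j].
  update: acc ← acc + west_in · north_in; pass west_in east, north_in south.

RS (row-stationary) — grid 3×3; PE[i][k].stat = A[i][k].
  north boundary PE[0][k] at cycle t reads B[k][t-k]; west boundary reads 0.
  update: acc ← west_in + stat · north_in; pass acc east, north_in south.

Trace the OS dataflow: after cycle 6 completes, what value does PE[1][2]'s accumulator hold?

PE[1][2].acc = 19

OS on a 3×3 grid — tracing PE[1][2] and its feeders:
  cycle 0: PE[0][2] → acc 0, east 0, south 0
  cycle 0: PE[1][1] → acc 0, east 0, south 0
  cycle 0: PE[1][2] → acc 0, east 0, south 0
  cycle 1: PE[0][2] → acc 0, east 0, south 0
  cycle 1: PE[1][1] → acc 0, east 0, south 0
  cycle 1: PE[1][2] → acc 0, east 0, south 0
  cycle 2: PE[0][2] → acc 7, east 7, south 1
  cycle 2: PE[1][1] → acc 8, east 4, south 2
  cycle 2: PE[1][2] → acc 0, east 0, south 0
  cycle 3: PE[0][2] → acc 11, east 1, south 4
  cycle 3: PE[1][1] → acc 22, east 2, south 7
  cycle 3: PE[1][2] → acc 4, east 4, south 1
  cycle 4: PE[0][2] → acc 13, east 2, south 1
  cycle 4: PE[1][1] → acc 57, east 7, south 5
  cycle 4: PE[1][2] → acc 12, east 2, south 4
  cycle 5: PE[0][2] → acc 13, east 0, south 0
  cycle 5: PE[1][1] → acc 57, east 0, south 0
  cycle 5: PE[1][2] → acc 19, east 7, south 1
  cycle 6: PE[0][2] → acc 13, east 0, south 0
  cycle 6: PE[1][1] → acc 57, east 0, south 0
  cycle 6: PE[1][2] → acc 19, east 0, south 0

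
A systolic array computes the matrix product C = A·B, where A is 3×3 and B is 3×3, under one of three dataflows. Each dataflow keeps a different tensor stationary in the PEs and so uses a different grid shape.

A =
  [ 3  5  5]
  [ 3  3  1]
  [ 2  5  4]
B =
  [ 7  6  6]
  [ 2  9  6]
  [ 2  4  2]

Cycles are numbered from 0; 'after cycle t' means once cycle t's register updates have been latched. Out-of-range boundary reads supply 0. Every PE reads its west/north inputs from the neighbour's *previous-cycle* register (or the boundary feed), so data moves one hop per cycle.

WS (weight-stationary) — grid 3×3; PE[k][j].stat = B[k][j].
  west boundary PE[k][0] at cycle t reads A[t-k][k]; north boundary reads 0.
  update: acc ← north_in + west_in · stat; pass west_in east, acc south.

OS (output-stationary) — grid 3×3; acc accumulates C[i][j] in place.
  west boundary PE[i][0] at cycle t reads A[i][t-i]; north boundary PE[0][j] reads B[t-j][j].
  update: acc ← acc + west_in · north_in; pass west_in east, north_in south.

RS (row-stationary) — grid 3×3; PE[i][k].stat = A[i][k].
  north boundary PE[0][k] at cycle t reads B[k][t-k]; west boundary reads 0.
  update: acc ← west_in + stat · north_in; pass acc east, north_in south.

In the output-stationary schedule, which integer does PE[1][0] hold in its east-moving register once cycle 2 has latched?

register = 3

OS on a 3×3 grid — tracing PE[1][0] and its feeders:
  t=0 PE[0][0]: acc=21 h=3 v=7
  t=0 PE[1][0]: acc=0 h=0 v=0
  t=1 PE[0][0]: acc=31 h=5 v=2
  t=1 PE[1][0]: acc=21 h=3 v=7
  t=2 PE[0][0]: acc=41 h=5 v=2
  t=2 PE[1][0]: acc=27 h=3 v=2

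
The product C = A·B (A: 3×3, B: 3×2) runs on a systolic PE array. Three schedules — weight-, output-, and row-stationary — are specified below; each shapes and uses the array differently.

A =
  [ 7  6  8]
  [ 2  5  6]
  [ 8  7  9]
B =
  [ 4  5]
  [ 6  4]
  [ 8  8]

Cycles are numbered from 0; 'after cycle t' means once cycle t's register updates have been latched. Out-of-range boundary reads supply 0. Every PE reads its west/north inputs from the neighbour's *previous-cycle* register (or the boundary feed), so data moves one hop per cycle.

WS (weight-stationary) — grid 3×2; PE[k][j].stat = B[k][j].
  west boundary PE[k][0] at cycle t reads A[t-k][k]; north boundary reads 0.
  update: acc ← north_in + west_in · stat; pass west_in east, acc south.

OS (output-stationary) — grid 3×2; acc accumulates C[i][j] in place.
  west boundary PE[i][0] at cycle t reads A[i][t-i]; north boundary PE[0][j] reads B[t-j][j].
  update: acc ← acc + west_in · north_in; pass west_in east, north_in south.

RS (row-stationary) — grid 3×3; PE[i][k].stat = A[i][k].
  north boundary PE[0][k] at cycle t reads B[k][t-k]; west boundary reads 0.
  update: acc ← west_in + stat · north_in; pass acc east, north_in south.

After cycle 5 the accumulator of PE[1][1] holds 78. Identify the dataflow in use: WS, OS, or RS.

dataflow = OS

WS [3×2] PE[1][1] across cycles:
  @0  [1,1]  acc 0  |  →0  ↓0
  @1  [1,1]  acc 0  |  →0  ↓0
  @2  [1,1]  acc 59  |  →6  ↓59
  @3  [1,1]  acc 30  |  →5  ↓30
  @4  [1,1]  acc 68  |  →7  ↓68
  @5  [1,1]  acc 0  |  →0  ↓0
OS [3×2] PE[1][1] across cycles:
  @0  [1,1]  acc 0  |  →0  ↓0
  @1  [1,1]  acc 0  |  →0  ↓0
  @2  [1,1]  acc 10  |  →2  ↓5
  @3  [1,1]  acc 30  |  →5  ↓4
  @4  [1,1]  acc 78  |  →6  ↓8
  @5  [1,1]  acc 78  |  →0  ↓0
RS [3×3] PE[1][1] across cycles:
  @0  [1,1]  acc 0  |  →0  ↓0
  @1  [1,1]  acc 0  |  →0  ↓0
  @2  [1,1]  acc 38  |  →38  ↓6
  @3  [1,1]  acc 30  |  →30  ↓4
  @4  [1,1]  acc 0  |  →0  ↓0
  @5  [1,1]  acc 0  |  →0  ↓0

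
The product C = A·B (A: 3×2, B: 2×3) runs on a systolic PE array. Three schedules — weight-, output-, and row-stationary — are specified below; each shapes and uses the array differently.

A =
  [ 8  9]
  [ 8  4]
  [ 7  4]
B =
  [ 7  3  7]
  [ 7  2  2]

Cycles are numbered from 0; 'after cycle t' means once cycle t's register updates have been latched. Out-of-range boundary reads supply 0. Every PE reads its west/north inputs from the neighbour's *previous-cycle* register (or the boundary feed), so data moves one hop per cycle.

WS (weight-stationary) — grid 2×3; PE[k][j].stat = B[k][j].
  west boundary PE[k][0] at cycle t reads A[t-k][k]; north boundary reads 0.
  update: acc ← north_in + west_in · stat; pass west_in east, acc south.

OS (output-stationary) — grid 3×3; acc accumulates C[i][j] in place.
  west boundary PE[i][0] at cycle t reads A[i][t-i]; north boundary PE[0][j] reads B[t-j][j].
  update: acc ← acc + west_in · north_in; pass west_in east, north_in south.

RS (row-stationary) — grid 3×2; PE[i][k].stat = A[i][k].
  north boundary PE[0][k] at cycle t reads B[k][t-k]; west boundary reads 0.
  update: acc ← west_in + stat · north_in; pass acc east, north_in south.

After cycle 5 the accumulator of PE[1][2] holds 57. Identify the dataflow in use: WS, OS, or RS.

dataflow = WS

— WS: 2×3; PE[1][2] trace:
  t=0 PE[1][2]: acc=0 h=0 v=0
  t=1 PE[1][2]: acc=0 h=0 v=0
  t=2 PE[1][2]: acc=0 h=0 v=0
  t=3 PE[1][2]: acc=74 h=9 v=74
  t=4 PE[1][2]: acc=64 h=4 v=64
  t=5 PE[1][2]: acc=57 h=4 v=57
— OS: 3×3; PE[1][2] trace:
  t=0 PE[1][2]: acc=0 h=0 v=0
  t=1 PE[1][2]: acc=0 h=0 v=0
  t=2 PE[1][2]: acc=0 h=0 v=0
  t=3 PE[1][2]: acc=56 h=8 v=7
  t=4 PE[1][2]: acc=64 h=4 v=2
  t=5 PE[1][2]: acc=64 h=0 v=0
RS: PE[1][2] is outside its 3×2 grid.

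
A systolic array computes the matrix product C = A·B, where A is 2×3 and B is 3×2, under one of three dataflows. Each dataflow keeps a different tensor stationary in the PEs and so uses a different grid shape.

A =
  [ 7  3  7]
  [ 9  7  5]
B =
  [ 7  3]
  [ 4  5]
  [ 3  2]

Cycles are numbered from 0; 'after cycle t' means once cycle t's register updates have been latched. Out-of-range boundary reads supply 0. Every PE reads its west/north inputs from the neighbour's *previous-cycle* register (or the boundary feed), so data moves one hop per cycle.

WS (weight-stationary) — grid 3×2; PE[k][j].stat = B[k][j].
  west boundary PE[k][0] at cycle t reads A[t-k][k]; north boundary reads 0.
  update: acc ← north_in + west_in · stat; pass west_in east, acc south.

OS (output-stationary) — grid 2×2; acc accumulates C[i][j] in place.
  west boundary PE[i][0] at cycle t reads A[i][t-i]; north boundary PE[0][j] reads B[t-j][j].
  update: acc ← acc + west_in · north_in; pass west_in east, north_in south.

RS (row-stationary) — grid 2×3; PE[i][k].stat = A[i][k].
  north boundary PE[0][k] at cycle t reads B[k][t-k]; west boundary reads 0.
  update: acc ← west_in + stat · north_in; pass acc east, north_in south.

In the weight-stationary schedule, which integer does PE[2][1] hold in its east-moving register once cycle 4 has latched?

WS (3×2). Following PE[2][1] plus its west/north inputs:
  cycle 0: PE[1][1] → acc 0, east 0, south 0
  cycle 0: PE[2][0] → acc 0, east 0, south 0
  cycle 0: PE[2][1] → acc 0, east 0, south 0
  cycle 1: PE[1][1] → acc 0, east 0, south 0
  cycle 1: PE[2][0] → acc 0, east 0, south 0
  cycle 1: PE[2][1] → acc 0, east 0, south 0
  cycle 2: PE[1][1] → acc 36, east 3, south 36
  cycle 2: PE[2][0] → acc 82, east 7, south 82
  cycle 2: PE[2][1] → acc 0, east 0, south 0
  cycle 3: PE[1][1] → acc 62, east 7, south 62
  cycle 3: PE[2][0] → acc 106, east 5, south 106
  cycle 3: PE[2][1] → acc 50, east 7, south 50
  cycle 4: PE[1][1] → acc 0, east 0, south 0
  cycle 4: PE[2][0] → acc 0, east 0, south 0
  cycle 4: PE[2][1] → acc 72, east 5, south 72

register = 5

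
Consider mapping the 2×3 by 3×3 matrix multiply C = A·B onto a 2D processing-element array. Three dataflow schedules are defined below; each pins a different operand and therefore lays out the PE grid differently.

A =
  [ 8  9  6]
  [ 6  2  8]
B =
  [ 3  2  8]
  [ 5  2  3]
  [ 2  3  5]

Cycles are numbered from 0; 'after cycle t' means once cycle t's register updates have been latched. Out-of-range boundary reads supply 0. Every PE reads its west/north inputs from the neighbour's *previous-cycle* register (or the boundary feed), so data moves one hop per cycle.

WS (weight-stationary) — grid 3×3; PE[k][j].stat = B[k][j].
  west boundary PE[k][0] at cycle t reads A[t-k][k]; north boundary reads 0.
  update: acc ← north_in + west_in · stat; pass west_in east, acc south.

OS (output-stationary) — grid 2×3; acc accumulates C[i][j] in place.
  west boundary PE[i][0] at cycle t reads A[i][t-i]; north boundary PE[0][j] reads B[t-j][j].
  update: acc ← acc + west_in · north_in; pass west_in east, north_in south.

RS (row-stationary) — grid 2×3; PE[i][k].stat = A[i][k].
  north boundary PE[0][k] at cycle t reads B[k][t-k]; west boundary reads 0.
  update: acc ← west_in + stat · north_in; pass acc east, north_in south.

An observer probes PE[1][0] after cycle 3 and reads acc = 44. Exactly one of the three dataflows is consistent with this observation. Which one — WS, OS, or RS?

dataflow = OS

— WS: 3×3; PE[1][0] trace:
  after 0 — PE[1][0] acc=0, pass-E 0, pass-S 0
  after 1 — PE[1][0] acc=69, pass-E 9, pass-S 69
  after 2 — PE[1][0] acc=28, pass-E 2, pass-S 28
  after 3 — PE[1][0] acc=0, pass-E 0, pass-S 0
— OS: 2×3; PE[1][0] trace:
  after 0 — PE[1][0] acc=0, pass-E 0, pass-S 0
  after 1 — PE[1][0] acc=18, pass-E 6, pass-S 3
  after 2 — PE[1][0] acc=28, pass-E 2, pass-S 5
  after 3 — PE[1][0] acc=44, pass-E 8, pass-S 2
— RS: 2×3; PE[1][0] trace:
  after 0 — PE[1][0] acc=0, pass-E 0, pass-S 0
  after 1 — PE[1][0] acc=18, pass-E 18, pass-S 3
  after 2 — PE[1][0] acc=12, pass-E 12, pass-S 2
  after 3 — PE[1][0] acc=48, pass-E 48, pass-S 8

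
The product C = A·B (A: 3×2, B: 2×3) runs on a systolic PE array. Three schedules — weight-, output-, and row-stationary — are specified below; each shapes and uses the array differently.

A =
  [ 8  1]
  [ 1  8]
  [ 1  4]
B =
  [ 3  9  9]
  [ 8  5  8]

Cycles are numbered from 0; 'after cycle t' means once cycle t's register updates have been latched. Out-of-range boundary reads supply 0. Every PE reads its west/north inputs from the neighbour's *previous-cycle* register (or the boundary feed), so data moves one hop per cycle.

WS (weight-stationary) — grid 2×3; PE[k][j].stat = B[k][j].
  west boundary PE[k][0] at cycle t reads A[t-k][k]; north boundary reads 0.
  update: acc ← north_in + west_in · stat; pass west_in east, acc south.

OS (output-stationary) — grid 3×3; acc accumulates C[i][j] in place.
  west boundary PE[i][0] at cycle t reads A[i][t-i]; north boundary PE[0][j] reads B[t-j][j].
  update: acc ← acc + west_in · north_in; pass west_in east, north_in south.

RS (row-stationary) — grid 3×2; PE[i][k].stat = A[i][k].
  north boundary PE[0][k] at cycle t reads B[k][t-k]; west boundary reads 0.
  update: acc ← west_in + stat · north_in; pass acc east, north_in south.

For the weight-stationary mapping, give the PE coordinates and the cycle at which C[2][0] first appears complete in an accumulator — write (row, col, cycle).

(row, col, cycle) = (1, 0, 3)

WS: C[2][0] accumulates in PE[1][0]:
  0: (1,0).acc=0  regs=<0,0>
  1: (1,0).acc=32  regs=<1,32>
  2: (1,0).acc=67  regs=<8,67>
  3: (1,0).acc=35  regs=<4,35>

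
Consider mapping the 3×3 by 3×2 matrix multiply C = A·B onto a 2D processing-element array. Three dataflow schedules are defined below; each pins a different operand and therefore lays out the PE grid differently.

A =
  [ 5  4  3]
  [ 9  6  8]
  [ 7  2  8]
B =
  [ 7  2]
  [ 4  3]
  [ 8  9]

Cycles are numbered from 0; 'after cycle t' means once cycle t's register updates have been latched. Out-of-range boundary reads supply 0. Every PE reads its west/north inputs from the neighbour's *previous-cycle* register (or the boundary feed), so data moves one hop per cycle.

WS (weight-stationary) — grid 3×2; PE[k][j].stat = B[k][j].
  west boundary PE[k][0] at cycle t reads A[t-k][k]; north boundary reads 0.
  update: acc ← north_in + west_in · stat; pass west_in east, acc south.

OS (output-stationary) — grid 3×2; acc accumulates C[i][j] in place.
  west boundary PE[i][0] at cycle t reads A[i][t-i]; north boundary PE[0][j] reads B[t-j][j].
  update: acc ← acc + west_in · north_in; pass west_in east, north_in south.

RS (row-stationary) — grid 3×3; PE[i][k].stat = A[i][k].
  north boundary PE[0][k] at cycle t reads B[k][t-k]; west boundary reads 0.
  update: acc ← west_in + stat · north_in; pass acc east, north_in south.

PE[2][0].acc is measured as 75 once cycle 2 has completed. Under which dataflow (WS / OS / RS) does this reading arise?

dataflow = WS

WS [3×2] PE[2][0] across cycles:
  @0  [2,0]  acc 0  |  →0  ↓0
  @1  [2,0]  acc 0  |  →0  ↓0
  @2  [2,0]  acc 75  |  →3  ↓75
OS [3×2] PE[2][0] across cycles:
  @0  [2,0]  acc 0  |  →0  ↓0
  @1  [2,0]  acc 0  |  →0  ↓0
  @2  [2,0]  acc 49  |  →7  ↓7
RS [3×3] PE[2][0] across cycles:
  @0  [2,0]  acc 0  |  →0  ↓0
  @1  [2,0]  acc 0  |  →0  ↓0
  @2  [2,0]  acc 49  |  →49  ↓7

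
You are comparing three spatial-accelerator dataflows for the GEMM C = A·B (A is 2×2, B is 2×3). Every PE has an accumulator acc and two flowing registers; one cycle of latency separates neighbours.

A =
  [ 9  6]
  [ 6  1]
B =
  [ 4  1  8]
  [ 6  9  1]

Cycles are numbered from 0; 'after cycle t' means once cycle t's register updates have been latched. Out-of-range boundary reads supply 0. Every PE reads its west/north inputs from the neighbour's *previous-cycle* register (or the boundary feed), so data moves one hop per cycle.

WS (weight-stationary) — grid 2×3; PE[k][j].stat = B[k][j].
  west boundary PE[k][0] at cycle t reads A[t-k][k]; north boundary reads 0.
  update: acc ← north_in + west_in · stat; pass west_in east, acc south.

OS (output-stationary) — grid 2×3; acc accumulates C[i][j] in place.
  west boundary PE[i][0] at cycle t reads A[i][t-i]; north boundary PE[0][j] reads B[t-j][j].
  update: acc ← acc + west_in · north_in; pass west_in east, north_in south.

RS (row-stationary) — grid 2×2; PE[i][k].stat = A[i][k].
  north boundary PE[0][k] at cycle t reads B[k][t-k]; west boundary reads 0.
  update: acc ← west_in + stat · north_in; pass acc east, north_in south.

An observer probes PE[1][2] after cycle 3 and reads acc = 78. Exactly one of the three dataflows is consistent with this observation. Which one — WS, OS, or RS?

WS (2×3 grid), PE[1][2]:
  0: (1,2).acc=0  regs=<0,0>
  1: (1,2).acc=0  regs=<0,0>
  2: (1,2).acc=0  regs=<0,0>
  3: (1,2).acc=78  regs=<6,78>
OS (2×3 grid), PE[1][2]:
  0: (1,2).acc=0  regs=<0,0>
  1: (1,2).acc=0  regs=<0,0>
  2: (1,2).acc=0  regs=<0,0>
  3: (1,2).acc=48  regs=<6,8>
RS: PE[1][2] is outside its 2×2 grid.

dataflow = WS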